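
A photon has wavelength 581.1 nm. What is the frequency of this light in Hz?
5.1591e+14 Hz

Using the wave equation: c = fλ

Solving for frequency:
f = c/λ = (3×10⁸ m/s) / (581.1×10⁻⁹ m)
f = 5.1591e+14 Hz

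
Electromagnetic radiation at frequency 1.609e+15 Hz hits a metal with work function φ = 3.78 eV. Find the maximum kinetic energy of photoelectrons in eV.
2.8743 eV

Using Einstein's photoelectric equation: KE_max = hf - φ

First, calculate the photon energy:
E_photon = hf = (6.626×10⁻³⁴ J·s)(1.609e+15 Hz)
E_photon = 6.6543 eV

Then, the maximum kinetic energy:
KE_max = E_photon - φ = 6.6543 eV - 3.78 eV = 2.8743 eV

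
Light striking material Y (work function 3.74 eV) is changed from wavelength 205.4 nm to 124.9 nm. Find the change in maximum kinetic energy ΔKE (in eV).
3.8904 eV

Using Einstein's equation: KE_max = hc/λ - φ

For λ₁ = 205.4 nm:
KE₁ = hc/λ₁ - φ = 6.0362 - 3.74 = 2.2962 eV

For λ₂ = 124.9 nm:
KE₂ = hc/λ₂ - φ = 9.9267 - 3.74 = 6.1867 eV

Change in KE:
ΔKE = KE₂ - KE₁ = 6.1867 - 2.2962 = 3.8904 eV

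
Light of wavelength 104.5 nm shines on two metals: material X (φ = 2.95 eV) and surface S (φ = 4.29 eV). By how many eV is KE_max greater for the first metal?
1.3400 eV

Using KE_max = hc/λ - φ for each metal:

Photon energy: E = hc/λ = 11.8645 eV

For material X (φ₁ = 2.95 eV):
KE₁ = E - φ₁ = 11.8645 - 2.95 = 8.9145 eV

For surface S (φ₂ = 4.29 eV):
KE₂ = E - φ₂ = 11.8645 - 4.29 = 7.5745 eV

Difference:
ΔKE = KE₁ - KE₂ = 8.9145 - 7.5745 = 1.3400 eV

Note: The difference equals the difference in work functions: 4.29 - 2.95 = 1.34 eV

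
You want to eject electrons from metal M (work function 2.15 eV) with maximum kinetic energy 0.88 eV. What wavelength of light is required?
409.19 nm

From Einstein's equation: KE_max = hc/λ - φ

Rearranging for λ:
hc/λ = KE_max + φ
λ = hc/(KE_max + φ)

Required photon energy:
E_photon = KE_max + φ = 0.88 + 2.15 = 3.03 eV

Required wavelength:
λ = hc/E_photon = (6.626×10⁻³⁴)(3×10⁸) / (3.03 × 1.602×10⁻¹⁹)
λ = 409.19 nm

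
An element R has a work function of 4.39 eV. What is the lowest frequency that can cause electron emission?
1.0615e+15 Hz

The threshold frequency is when the photon energy equals the work function:
hf₀ = φ

Solving for f₀:
f₀ = φ/h = (4.39 eV × 1.602×10⁻¹⁹ J/eV) / (6.626×10⁻³⁴ J·s)
f₀ = 1.0615e+15 Hz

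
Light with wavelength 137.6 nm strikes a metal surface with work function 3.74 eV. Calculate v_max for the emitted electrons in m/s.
1.3616e+06 m/s

First, find the maximum kinetic energy:
E_photon = hc/λ = 9.0105 eV
KE_max = E_photon - φ = 9.0105 - 3.74 = 5.2705 eV

Convert to Joules: KE_max = 5.2705 × 1.602×10⁻¹⁹ J = 8.4442e-19 J

Then use KE = ½mv² to find velocity:
v = √(2·KE/m) = √(2 × 8.4442e-19 J / 9.109e-31 kg)
v = 1.3616e+06 m/s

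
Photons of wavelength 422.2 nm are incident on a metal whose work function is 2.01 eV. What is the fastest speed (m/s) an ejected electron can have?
5.7092e+05 m/s

First, find the maximum kinetic energy:
E_photon = hc/λ = 2.9366 eV
KE_max = E_photon - φ = 2.9366 - 2.01 = 0.9266 eV

Convert to Joules: KE_max = 0.9266 × 1.602×10⁻¹⁹ J = 1.4846e-19 J

Then use KE = ½mv² to find velocity:
v = √(2·KE/m) = √(2 × 1.4846e-19 J / 9.109e-31 kg)
v = 5.7092e+05 m/s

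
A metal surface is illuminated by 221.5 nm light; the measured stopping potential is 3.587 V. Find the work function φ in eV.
2.01 eV

The stopping potential gives the maximum kinetic energy: KE_max = eV_s = 3.587 eV

From Einstein's photoelectric equation: KE_max = hc/λ - φ
Rearranging: φ = hc/λ - KE_max

Calculate photon energy:
E_photon = hc/λ = (6.626×10⁻³⁴ J·s)(3×10⁸ m/s) / (221.5×10⁻⁹ m) = 5.5975 eV

Therefore:
φ = 5.5975 - 3.587 = 2.01 eV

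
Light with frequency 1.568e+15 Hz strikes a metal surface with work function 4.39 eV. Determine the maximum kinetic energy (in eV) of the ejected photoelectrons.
2.0947 eV

Using Einstein's photoelectric equation: KE_max = hf - φ

First, calculate the photon energy:
E_photon = hf = (6.626×10⁻³⁴ J·s)(1.568e+15 Hz)
E_photon = 6.4847 eV

Then, the maximum kinetic energy:
KE_max = E_photon - φ = 6.4847 eV - 4.39 eV = 2.0947 eV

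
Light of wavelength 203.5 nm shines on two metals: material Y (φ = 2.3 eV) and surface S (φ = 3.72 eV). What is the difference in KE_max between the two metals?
1.4200 eV

Using KE_max = hc/λ - φ for each metal:

Photon energy: E = hc/λ = 6.0926 eV

For material Y (φ₁ = 2.3 eV):
KE₁ = E - φ₁ = 6.0926 - 2.3 = 3.7926 eV

For surface S (φ₂ = 3.72 eV):
KE₂ = E - φ₂ = 6.0926 - 3.72 = 2.3726 eV

Difference:
ΔKE = KE₁ - KE₂ = 3.7926 - 2.3726 = 1.4200 eV

Note: The difference equals the difference in work functions: 3.72 - 2.3 = 1.42 eV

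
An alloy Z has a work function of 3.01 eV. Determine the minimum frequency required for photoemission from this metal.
7.2781e+14 Hz

The threshold frequency is when the photon energy equals the work function:
hf₀ = φ

Solving for f₀:
f₀ = φ/h = (3.01 eV × 1.602×10⁻¹⁹ J/eV) / (6.626×10⁻³⁴ J·s)
f₀ = 7.2781e+14 Hz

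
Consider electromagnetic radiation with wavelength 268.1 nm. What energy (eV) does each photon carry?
4.6246 eV

Using E = hf = hc/λ:

E = hc/λ = (6.626×10⁻³⁴ J·s)(3×10⁸ m/s) / (268.1×10⁻⁹ m)
E = 4.6246 eV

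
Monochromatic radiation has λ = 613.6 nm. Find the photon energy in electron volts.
2.0206 eV

Using E = hf = hc/λ:

E = hc/λ = (6.626×10⁻³⁴ J·s)(3×10⁸ m/s) / (613.6×10⁻⁹ m)
E = 2.0206 eV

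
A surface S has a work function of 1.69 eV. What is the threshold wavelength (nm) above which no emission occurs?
733.63 nm

The threshold wavelength is when the photon energy equals the work function:
hc/λ₀ = φ

Solving for λ₀:
λ₀ = hc/φ = (6.626×10⁻³⁴ J·s)(3×10⁸ m/s) / (1.69 eV × 1.602×10⁻¹⁹ J/eV)
λ₀ = 733.63 nm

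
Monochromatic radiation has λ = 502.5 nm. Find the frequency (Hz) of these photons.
5.9660e+14 Hz

Using the wave equation: c = fλ

Solving for frequency:
f = c/λ = (3×10⁸ m/s) / (502.5×10⁻⁹ m)
f = 5.9660e+14 Hz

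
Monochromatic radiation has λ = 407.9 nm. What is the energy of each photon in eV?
3.0396 eV

Using E = hf = hc/λ:

E = hc/λ = (6.626×10⁻³⁴ J·s)(3×10⁸ m/s) / (407.9×10⁻⁹ m)
E = 3.0396 eV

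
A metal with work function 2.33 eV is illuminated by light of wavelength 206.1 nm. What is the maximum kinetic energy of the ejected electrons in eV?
3.6857 eV

Using Einstein's photoelectric equation: KE_max = hf - φ = hc/λ - φ

First, calculate the photon energy:
E_photon = hc/λ = (6.626×10⁻³⁴ J·s)(3×10⁸ m/s) / (206.1×10⁻⁹ m)
E_photon = 6.0157 eV

Then, the maximum kinetic energy:
KE_max = E_photon - φ = 6.0157 eV - 2.33 eV = 3.6857 eV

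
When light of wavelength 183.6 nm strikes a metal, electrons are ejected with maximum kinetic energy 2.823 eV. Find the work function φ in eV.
3.93 eV

From Einstein's photoelectric equation: KE_max = hf - φ = hc/λ - φ

Rearranging for φ:
φ = hc/λ - KE_max

Calculate photon energy:
E_photon = hc/λ = 6.7530 eV

Therefore:
φ = 6.7530 - 2.823 = 3.93 eV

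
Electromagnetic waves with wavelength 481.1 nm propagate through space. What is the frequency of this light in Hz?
6.2314e+14 Hz

Using the wave equation: c = fλ

Solving for frequency:
f = c/λ = (3×10⁸ m/s) / (481.1×10⁻⁹ m)
f = 6.2314e+14 Hz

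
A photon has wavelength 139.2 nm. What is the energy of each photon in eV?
8.9069 eV

Using E = hf = hc/λ:

E = hc/λ = (6.626×10⁻³⁴ J·s)(3×10⁸ m/s) / (139.2×10⁻⁹ m)
E = 8.9069 eV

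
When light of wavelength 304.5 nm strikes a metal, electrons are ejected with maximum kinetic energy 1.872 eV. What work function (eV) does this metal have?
2.20 eV

From Einstein's photoelectric equation: KE_max = hf - φ = hc/λ - φ

Rearranging for φ:
φ = hc/λ - KE_max

Calculate photon energy:
E_photon = hc/λ = 4.0717 eV

Therefore:
φ = 4.0717 - 1.872 = 2.20 eV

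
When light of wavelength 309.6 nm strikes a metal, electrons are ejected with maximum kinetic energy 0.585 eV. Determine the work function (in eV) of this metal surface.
3.42 eV

From Einstein's photoelectric equation: KE_max = hf - φ = hc/λ - φ

Rearranging for φ:
φ = hc/λ - KE_max

Calculate photon energy:
E_photon = hc/λ = 4.0047 eV

Therefore:
φ = 4.0047 - 0.585 = 3.42 eV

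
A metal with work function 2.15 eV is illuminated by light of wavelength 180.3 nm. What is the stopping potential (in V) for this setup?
4.7266 V

The stopping potential V_s satisfies: eV_s = KE_max

First, find KE_max using Einstein's equation:
E_photon = hc/λ = 6.8766 eV
KE_max = E_photon - φ = 6.8766 - 2.15 = 4.7266 eV

Since eV_s = KE_max:
V_s = KE_max/e = 4.7266 V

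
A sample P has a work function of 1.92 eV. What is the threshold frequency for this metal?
4.6425e+14 Hz

The threshold frequency is when the photon energy equals the work function:
hf₀ = φ

Solving for f₀:
f₀ = φ/h = (1.92 eV × 1.602×10⁻¹⁹ J/eV) / (6.626×10⁻³⁴ J·s)
f₀ = 4.6425e+14 Hz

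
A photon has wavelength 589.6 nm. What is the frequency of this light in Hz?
5.0847e+14 Hz

Using the wave equation: c = fλ

Solving for frequency:
f = c/λ = (3×10⁸ m/s) / (589.6×10⁻⁹ m)
f = 5.0847e+14 Hz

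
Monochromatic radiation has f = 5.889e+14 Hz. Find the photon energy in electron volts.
2.4355 eV

Using E = hf:

E = hf = (6.626×10⁻³⁴ J·s)(5.889e+14 Hz)
E = 2.4355 eV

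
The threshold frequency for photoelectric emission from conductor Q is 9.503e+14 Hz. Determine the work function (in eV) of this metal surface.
3.93 eV

At the threshold frequency, photon energy equals work function:
φ = hf₀

Calculating:
φ = (6.626×10⁻³⁴ J·s)(9.503e+14 Hz)
φ = 3.93 eV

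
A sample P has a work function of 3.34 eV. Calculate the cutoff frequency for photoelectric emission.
8.0761e+14 Hz

The threshold frequency is when the photon energy equals the work function:
hf₀ = φ

Solving for f₀:
f₀ = φ/h = (3.34 eV × 1.602×10⁻¹⁹ J/eV) / (6.626×10⁻³⁴ J·s)
f₀ = 8.0761e+14 Hz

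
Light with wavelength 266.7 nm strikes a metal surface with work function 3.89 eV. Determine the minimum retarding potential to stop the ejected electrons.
0.7588 V

The stopping potential V_s satisfies: eV_s = KE_max

First, find KE_max using Einstein's equation:
E_photon = hc/λ = 4.6488 eV
KE_max = E_photon - φ = 4.6488 - 3.89 = 0.7588 eV

Since eV_s = KE_max:
V_s = KE_max/e = 0.7588 V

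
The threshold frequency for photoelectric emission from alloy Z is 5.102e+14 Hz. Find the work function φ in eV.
2.11 eV

At the threshold frequency, photon energy equals work function:
φ = hf₀

Calculating:
φ = (6.626×10⁻³⁴ J·s)(5.102e+14 Hz)
φ = 2.11 eV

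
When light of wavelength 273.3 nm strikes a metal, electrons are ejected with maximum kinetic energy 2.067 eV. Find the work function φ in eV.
2.47 eV

From Einstein's photoelectric equation: KE_max = hf - φ = hc/λ - φ

Rearranging for φ:
φ = hc/λ - KE_max

Calculate photon energy:
E_photon = hc/λ = 4.5366 eV

Therefore:
φ = 4.5366 - 2.067 = 2.47 eV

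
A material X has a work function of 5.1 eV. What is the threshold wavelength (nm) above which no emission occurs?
243.11 nm

The threshold wavelength is when the photon energy equals the work function:
hc/λ₀ = φ

Solving for λ₀:
λ₀ = hc/φ = (6.626×10⁻³⁴ J·s)(3×10⁸ m/s) / (5.1 eV × 1.602×10⁻¹⁹ J/eV)
λ₀ = 243.11 nm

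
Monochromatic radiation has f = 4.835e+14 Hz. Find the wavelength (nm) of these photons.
620.05 nm

Using the wave equation: c = fλ

Solving for wavelength:
λ = c/f = (3×10⁸ m/s) / (4.835e+14 Hz)
λ = 620.05 nm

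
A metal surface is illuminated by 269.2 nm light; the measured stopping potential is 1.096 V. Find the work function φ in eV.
3.51 eV

The stopping potential gives the maximum kinetic energy: KE_max = eV_s = 1.096 eV

From Einstein's photoelectric equation: KE_max = hc/λ - φ
Rearranging: φ = hc/λ - KE_max

Calculate photon energy:
E_photon = hc/λ = (6.626×10⁻³⁴ J·s)(3×10⁸ m/s) / (269.2×10⁻⁹ m) = 4.6057 eV

Therefore:
φ = 4.6057 - 1.096 = 3.51 eV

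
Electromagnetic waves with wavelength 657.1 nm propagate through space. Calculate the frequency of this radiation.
4.5624e+14 Hz

Using the wave equation: c = fλ

Solving for frequency:
f = c/λ = (3×10⁸ m/s) / (657.1×10⁻⁹ m)
f = 4.5624e+14 Hz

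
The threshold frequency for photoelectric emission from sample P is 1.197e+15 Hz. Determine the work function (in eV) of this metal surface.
4.95 eV

At the threshold frequency, photon energy equals work function:
φ = hf₀

Calculating:
φ = (6.626×10⁻³⁴ J·s)(1.197e+15 Hz)
φ = 4.95 eV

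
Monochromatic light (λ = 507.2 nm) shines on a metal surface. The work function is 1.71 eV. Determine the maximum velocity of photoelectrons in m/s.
5.0830e+05 m/s

First, find the maximum kinetic energy:
E_photon = hc/λ = 2.4445 eV
KE_max = E_photon - φ = 2.4445 - 1.71 = 0.7345 eV

Convert to Joules: KE_max = 0.7345 × 1.602×10⁻¹⁹ J = 1.1768e-19 J

Then use KE = ½mv² to find velocity:
v = √(2·KE/m) = √(2 × 1.1768e-19 J / 9.109e-31 kg)
v = 5.0830e+05 m/s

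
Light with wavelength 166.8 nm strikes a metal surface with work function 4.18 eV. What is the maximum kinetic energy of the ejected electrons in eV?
3.2531 eV

Using Einstein's photoelectric equation: KE_max = hf - φ = hc/λ - φ

First, calculate the photon energy:
E_photon = hc/λ = (6.626×10⁻³⁴ J·s)(3×10⁸ m/s) / (166.8×10⁻⁹ m)
E_photon = 7.4331 eV

Then, the maximum kinetic energy:
KE_max = E_photon - φ = 7.4331 eV - 4.18 eV = 3.2531 eV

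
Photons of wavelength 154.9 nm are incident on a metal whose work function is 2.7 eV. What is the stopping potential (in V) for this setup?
5.3041 V

The stopping potential V_s satisfies: eV_s = KE_max

First, find KE_max using Einstein's equation:
E_photon = hc/λ = 8.0041 eV
KE_max = E_photon - φ = 8.0041 - 2.7 = 5.3041 eV

Since eV_s = KE_max:
V_s = KE_max/e = 5.3041 V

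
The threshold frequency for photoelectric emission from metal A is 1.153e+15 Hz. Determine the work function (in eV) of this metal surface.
4.77 eV

At the threshold frequency, photon energy equals work function:
φ = hf₀

Calculating:
φ = (6.626×10⁻³⁴ J·s)(1.153e+15 Hz)
φ = 4.77 eV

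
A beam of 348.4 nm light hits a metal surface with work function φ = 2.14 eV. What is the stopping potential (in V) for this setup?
1.4187 V

The stopping potential V_s satisfies: eV_s = KE_max

First, find KE_max using Einstein's equation:
E_photon = hc/λ = 3.5587 eV
KE_max = E_photon - φ = 3.5587 - 2.14 = 1.4187 eV

Since eV_s = KE_max:
V_s = KE_max/e = 1.4187 V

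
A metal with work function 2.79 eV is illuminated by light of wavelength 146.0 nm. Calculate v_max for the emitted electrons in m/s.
1.4163e+06 m/s

First, find the maximum kinetic energy:
E_photon = hc/λ = 8.4921 eV
KE_max = E_photon - φ = 8.4921 - 2.79 = 5.7021 eV

Convert to Joules: KE_max = 5.7021 × 1.602×10⁻¹⁹ J = 9.1357e-19 J

Then use KE = ½mv² to find velocity:
v = √(2·KE/m) = √(2 × 9.1357e-19 J / 9.109e-31 kg)
v = 1.4163e+06 m/s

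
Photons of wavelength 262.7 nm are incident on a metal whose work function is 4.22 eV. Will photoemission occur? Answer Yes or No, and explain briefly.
Yes

For photoemission, the photon energy must exceed the work function.

Photon energy: E = hc/λ = 4.7196 eV
Work function: φ = 4.22 eV

Since E_photon (4.7196 eV) > φ (4.22 eV), photoemission WILL occur.
The threshold wavelength is λ₀ = hc/φ = 293.8 nm.
Since 262.7 nm < 293.8 nm, the light has sufficient energy.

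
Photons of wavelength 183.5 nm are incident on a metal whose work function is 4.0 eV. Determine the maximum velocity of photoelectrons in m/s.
9.8473e+05 m/s

First, find the maximum kinetic energy:
E_photon = hc/λ = 6.7566 eV
KE_max = E_photon - φ = 6.7566 - 4.0 = 2.7566 eV

Convert to Joules: KE_max = 2.7566 × 1.602×10⁻¹⁹ J = 4.4166e-19 J

Then use KE = ½mv² to find velocity:
v = √(2·KE/m) = √(2 × 4.4166e-19 J / 9.109e-31 kg)
v = 9.8473e+05 m/s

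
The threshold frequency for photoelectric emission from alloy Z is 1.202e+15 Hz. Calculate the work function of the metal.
4.97 eV

At the threshold frequency, photon energy equals work function:
φ = hf₀

Calculating:
φ = (6.626×10⁻³⁴ J·s)(1.202e+15 Hz)
φ = 4.97 eV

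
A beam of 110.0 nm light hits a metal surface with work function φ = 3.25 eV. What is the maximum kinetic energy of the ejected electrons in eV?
8.0213 eV

Using Einstein's photoelectric equation: KE_max = hf - φ = hc/λ - φ

First, calculate the photon energy:
E_photon = hc/λ = (6.626×10⁻³⁴ J·s)(3×10⁸ m/s) / (110.0×10⁻⁹ m)
E_photon = 11.2713 eV

Then, the maximum kinetic energy:
KE_max = E_photon - φ = 11.2713 eV - 3.25 eV = 8.0213 eV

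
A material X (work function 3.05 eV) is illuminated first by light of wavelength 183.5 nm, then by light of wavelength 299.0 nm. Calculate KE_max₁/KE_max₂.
3.3800

Using Einstein's equation: KE_max = hc/λ - φ

For λ₁ = 183.5 nm:
E₁ = hc/λ₁ = 6.7566 eV
KE₁ = E₁ - φ = 6.7566 - 3.05 = 3.7066 eV

For λ₂ = 299.0 nm:
E₂ = hc/λ₂ = 4.1466 eV
KE₂ = E₂ - φ = 4.1466 - 3.05 = 1.0966 eV

Ratio: KE₁/KE₂ = 3.7066/1.0966 = 3.3800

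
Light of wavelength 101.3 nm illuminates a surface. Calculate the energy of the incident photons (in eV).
12.2393 eV

Using E = hf = hc/λ:

E = hc/λ = (6.626×10⁻³⁴ J·s)(3×10⁸ m/s) / (101.3×10⁻⁹ m)
E = 12.2393 eV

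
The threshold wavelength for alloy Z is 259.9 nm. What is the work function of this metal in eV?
4.77 eV

At the threshold wavelength, photon energy equals work function:
φ = hc/λ₀

Calculating:
φ = (6.626×10⁻³⁴ J·s)(3×10⁸ m/s) / (259.9×10⁻⁹ m)
φ = 4.77 eV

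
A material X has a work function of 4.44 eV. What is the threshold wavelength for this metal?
279.24 nm

The threshold wavelength is when the photon energy equals the work function:
hc/λ₀ = φ

Solving for λ₀:
λ₀ = hc/φ = (6.626×10⁻³⁴ J·s)(3×10⁸ m/s) / (4.44 eV × 1.602×10⁻¹⁹ J/eV)
λ₀ = 279.24 nm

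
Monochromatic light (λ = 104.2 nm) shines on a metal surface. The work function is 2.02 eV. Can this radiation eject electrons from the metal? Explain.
Yes

For photoemission, the photon energy must exceed the work function.

Photon energy: E = hc/λ = 11.8987 eV
Work function: φ = 2.02 eV

Since E_photon (11.8987 eV) > φ (2.02 eV), photoemission WILL occur.
The threshold wavelength is λ₀ = hc/φ = 613.8 nm.
Since 104.2 nm < 613.8 nm, the light has sufficient energy.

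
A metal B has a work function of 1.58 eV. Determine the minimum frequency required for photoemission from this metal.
3.8204e+14 Hz

The threshold frequency is when the photon energy equals the work function:
hf₀ = φ

Solving for f₀:
f₀ = φ/h = (1.58 eV × 1.602×10⁻¹⁹ J/eV) / (6.626×10⁻³⁴ J·s)
f₀ = 3.8204e+14 Hz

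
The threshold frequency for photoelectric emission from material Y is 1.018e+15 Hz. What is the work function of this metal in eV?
4.21 eV

At the threshold frequency, photon energy equals work function:
φ = hf₀

Calculating:
φ = (6.626×10⁻³⁴ J·s)(1.018e+15 Hz)
φ = 4.21 eV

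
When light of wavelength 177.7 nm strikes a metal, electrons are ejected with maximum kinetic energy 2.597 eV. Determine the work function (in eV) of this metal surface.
4.38 eV

From Einstein's photoelectric equation: KE_max = hf - φ = hc/λ - φ

Rearranging for φ:
φ = hc/λ - KE_max

Calculate photon energy:
E_photon = hc/λ = 6.9772 eV

Therefore:
φ = 6.9772 - 2.597 = 4.38 eV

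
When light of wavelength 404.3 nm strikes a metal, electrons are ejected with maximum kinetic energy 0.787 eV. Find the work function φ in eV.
2.28 eV

From Einstein's photoelectric equation: KE_max = hf - φ = hc/λ - φ

Rearranging for φ:
φ = hc/λ - KE_max

Calculate photon energy:
E_photon = hc/λ = 3.0666 eV

Therefore:
φ = 3.0666 - 0.787 = 2.28 eV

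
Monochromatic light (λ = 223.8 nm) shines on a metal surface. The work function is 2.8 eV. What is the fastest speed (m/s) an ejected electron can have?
9.8174e+05 m/s

First, find the maximum kinetic energy:
E_photon = hc/λ = 5.5400 eV
KE_max = E_photon - φ = 5.5400 - 2.8 = 2.7400 eV

Convert to Joules: KE_max = 2.7400 × 1.602×10⁻¹⁹ J = 4.3899e-19 J

Then use KE = ½mv² to find velocity:
v = √(2·KE/m) = √(2 × 4.3899e-19 J / 9.109e-31 kg)
v = 9.8174e+05 m/s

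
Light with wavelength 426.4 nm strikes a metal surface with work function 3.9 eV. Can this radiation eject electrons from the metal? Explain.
No

For photoemission, the photon energy must exceed the work function.

Photon energy: E = hc/λ = 2.9077 eV
Work function: φ = 3.9 eV

Since E_photon (2.9077 eV) < φ (3.9 eV), photoemission will NOT occur.
The threshold wavelength is λ₀ = hc/φ = 317.9 nm.
Since 426.4 nm > 317.9 nm, the photons lack sufficient energy.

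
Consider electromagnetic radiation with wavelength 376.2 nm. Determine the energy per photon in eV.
3.2957 eV

Using E = hf = hc/λ:

E = hc/λ = (6.626×10⁻³⁴ J·s)(3×10⁸ m/s) / (376.2×10⁻⁹ m)
E = 3.2957 eV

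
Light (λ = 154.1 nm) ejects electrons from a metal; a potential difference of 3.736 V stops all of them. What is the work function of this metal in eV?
4.31 eV

The stopping potential gives the maximum kinetic energy: KE_max = eV_s = 3.736 eV

From Einstein's photoelectric equation: KE_max = hc/λ - φ
Rearranging: φ = hc/λ - KE_max

Calculate photon energy:
E_photon = hc/λ = (6.626×10⁻³⁴ J·s)(3×10⁸ m/s) / (154.1×10⁻⁹ m) = 8.0457 eV

Therefore:
φ = 8.0457 - 3.736 = 4.31 eV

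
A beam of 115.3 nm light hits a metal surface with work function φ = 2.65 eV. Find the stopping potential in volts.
8.1032 V

The stopping potential V_s satisfies: eV_s = KE_max

First, find KE_max using Einstein's equation:
E_photon = hc/λ = 10.7532 eV
KE_max = E_photon - φ = 10.7532 - 2.65 = 8.1032 eV

Since eV_s = KE_max:
V_s = KE_max/e = 8.1032 V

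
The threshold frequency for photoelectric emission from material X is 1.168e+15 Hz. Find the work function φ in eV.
4.83 eV

At the threshold frequency, photon energy equals work function:
φ = hf₀

Calculating:
φ = (6.626×10⁻³⁴ J·s)(1.168e+15 Hz)
φ = 4.83 eV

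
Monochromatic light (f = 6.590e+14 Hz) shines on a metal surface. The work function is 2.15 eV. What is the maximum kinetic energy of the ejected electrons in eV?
0.5754 eV

Using Einstein's photoelectric equation: KE_max = hf - φ

First, calculate the photon energy:
E_photon = hf = (6.626×10⁻³⁴ J·s)(6.590e+14 Hz)
E_photon = 2.7254 eV

Then, the maximum kinetic energy:
KE_max = E_photon - φ = 2.7254 eV - 2.15 eV = 0.5754 eV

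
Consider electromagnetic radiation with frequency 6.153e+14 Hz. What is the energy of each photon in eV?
2.5447 eV

Using E = hf:

E = hf = (6.626×10⁻³⁴ J·s)(6.153e+14 Hz)
E = 2.5447 eV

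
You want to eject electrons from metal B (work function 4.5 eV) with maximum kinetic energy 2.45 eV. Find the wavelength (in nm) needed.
178.39 nm

From Einstein's equation: KE_max = hc/λ - φ

Rearranging for λ:
hc/λ = KE_max + φ
λ = hc/(KE_max + φ)

Required photon energy:
E_photon = KE_max + φ = 2.45 + 4.5 = 6.95 eV

Required wavelength:
λ = hc/E_photon = (6.626×10⁻³⁴)(3×10⁸) / (6.95 × 1.602×10⁻¹⁹)
λ = 178.39 nm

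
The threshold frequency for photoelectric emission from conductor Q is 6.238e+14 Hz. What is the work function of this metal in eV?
2.58 eV

At the threshold frequency, photon energy equals work function:
φ = hf₀

Calculating:
φ = (6.626×10⁻³⁴ J·s)(6.238e+14 Hz)
φ = 2.58 eV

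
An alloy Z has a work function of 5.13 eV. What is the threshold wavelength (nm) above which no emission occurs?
241.68 nm

The threshold wavelength is when the photon energy equals the work function:
hc/λ₀ = φ

Solving for λ₀:
λ₀ = hc/φ = (6.626×10⁻³⁴ J·s)(3×10⁸ m/s) / (5.13 eV × 1.602×10⁻¹⁹ J/eV)
λ₀ = 241.68 nm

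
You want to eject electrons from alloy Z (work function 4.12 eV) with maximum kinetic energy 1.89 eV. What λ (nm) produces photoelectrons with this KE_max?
206.30 nm

From Einstein's equation: KE_max = hc/λ - φ

Rearranging for λ:
hc/λ = KE_max + φ
λ = hc/(KE_max + φ)

Required photon energy:
E_photon = KE_max + φ = 1.89 + 4.12 = 6.01 eV

Required wavelength:
λ = hc/E_photon = (6.626×10⁻³⁴)(3×10⁸) / (6.01 × 1.602×10⁻¹⁹)
λ = 206.30 nm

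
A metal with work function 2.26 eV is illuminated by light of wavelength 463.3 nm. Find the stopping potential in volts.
0.4161 V

The stopping potential V_s satisfies: eV_s = KE_max

First, find KE_max using Einstein's equation:
E_photon = hc/λ = 2.6761 eV
KE_max = E_photon - φ = 2.6761 - 2.26 = 0.4161 eV

Since eV_s = KE_max:
V_s = KE_max/e = 0.4161 V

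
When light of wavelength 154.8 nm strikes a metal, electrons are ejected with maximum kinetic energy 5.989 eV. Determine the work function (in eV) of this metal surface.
2.02 eV

From Einstein's photoelectric equation: KE_max = hf - φ = hc/λ - φ

Rearranging for φ:
φ = hc/λ - KE_max

Calculate photon energy:
E_photon = hc/λ = 8.0093 eV

Therefore:
φ = 8.0093 - 5.989 = 2.02 eV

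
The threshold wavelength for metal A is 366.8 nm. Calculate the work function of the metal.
3.38 eV

At the threshold wavelength, photon energy equals work function:
φ = hc/λ₀

Calculating:
φ = (6.626×10⁻³⁴ J·s)(3×10⁸ m/s) / (366.8×10⁻⁹ m)
φ = 3.38 eV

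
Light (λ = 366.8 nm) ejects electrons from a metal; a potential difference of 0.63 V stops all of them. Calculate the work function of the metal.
2.75 eV

The stopping potential gives the maximum kinetic energy: KE_max = eV_s = 0.63 eV

From Einstein's photoelectric equation: KE_max = hc/λ - φ
Rearranging: φ = hc/λ - KE_max

Calculate photon energy:
E_photon = hc/λ = (6.626×10⁻³⁴ J·s)(3×10⁸ m/s) / (366.8×10⁻⁹ m) = 3.3802 eV

Therefore:
φ = 3.3802 - 0.63 = 2.75 eV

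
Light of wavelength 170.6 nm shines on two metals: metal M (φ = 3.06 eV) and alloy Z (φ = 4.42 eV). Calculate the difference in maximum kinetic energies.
1.3600 eV

Using KE_max = hc/λ - φ for each metal:

Photon energy: E = hc/λ = 7.2675 eV

For metal M (φ₁ = 3.06 eV):
KE₁ = E - φ₁ = 7.2675 - 3.06 = 4.2075 eV

For alloy Z (φ₂ = 4.42 eV):
KE₂ = E - φ₂ = 7.2675 - 4.42 = 2.8475 eV

Difference:
ΔKE = KE₁ - KE₂ = 4.2075 - 2.8475 = 1.3600 eV

Note: The difference equals the difference in work functions: 4.42 - 3.06 = 1.36 eV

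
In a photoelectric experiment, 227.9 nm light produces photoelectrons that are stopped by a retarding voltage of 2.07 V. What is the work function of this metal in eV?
3.37 eV

The stopping potential gives the maximum kinetic energy: KE_max = eV_s = 2.07 eV

From Einstein's photoelectric equation: KE_max = hc/λ - φ
Rearranging: φ = hc/λ - KE_max

Calculate photon energy:
E_photon = hc/λ = (6.626×10⁻³⁴ J·s)(3×10⁸ m/s) / (227.9×10⁻⁹ m) = 5.4403 eV

Therefore:
φ = 5.4403 - 2.07 = 3.37 eV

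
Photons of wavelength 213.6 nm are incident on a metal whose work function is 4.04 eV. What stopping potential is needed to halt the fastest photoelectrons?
1.7645 V

The stopping potential V_s satisfies: eV_s = KE_max

First, find KE_max using Einstein's equation:
E_photon = hc/λ = 5.8045 eV
KE_max = E_photon - φ = 5.8045 - 4.04 = 1.7645 eV

Since eV_s = KE_max:
V_s = KE_max/e = 1.7645 V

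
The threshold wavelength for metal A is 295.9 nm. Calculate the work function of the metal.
4.19 eV

At the threshold wavelength, photon energy equals work function:
φ = hc/λ₀

Calculating:
φ = (6.626×10⁻³⁴ J·s)(3×10⁸ m/s) / (295.9×10⁻⁹ m)
φ = 4.19 eV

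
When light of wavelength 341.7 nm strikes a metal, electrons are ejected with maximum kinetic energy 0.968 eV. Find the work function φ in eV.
2.66 eV

From Einstein's photoelectric equation: KE_max = hf - φ = hc/λ - φ

Rearranging for φ:
φ = hc/λ - KE_max

Calculate photon energy:
E_photon = hc/λ = 3.6285 eV

Therefore:
φ = 3.6285 - 0.968 = 2.66 eV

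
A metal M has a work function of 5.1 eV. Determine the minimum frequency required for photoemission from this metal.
1.2332e+15 Hz

The threshold frequency is when the photon energy equals the work function:
hf₀ = φ

Solving for f₀:
f₀ = φ/h = (5.1 eV × 1.602×10⁻¹⁹ J/eV) / (6.626×10⁻³⁴ J·s)
f₀ = 1.2332e+15 Hz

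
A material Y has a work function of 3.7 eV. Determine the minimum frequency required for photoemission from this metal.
8.9466e+14 Hz

The threshold frequency is when the photon energy equals the work function:
hf₀ = φ

Solving for f₀:
f₀ = φ/h = (3.7 eV × 1.602×10⁻¹⁹ J/eV) / (6.626×10⁻³⁴ J·s)
f₀ = 8.9466e+14 Hz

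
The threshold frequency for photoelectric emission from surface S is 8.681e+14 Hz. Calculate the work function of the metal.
3.59 eV

At the threshold frequency, photon energy equals work function:
φ = hf₀

Calculating:
φ = (6.626×10⁻³⁴ J·s)(8.681e+14 Hz)
φ = 3.59 eV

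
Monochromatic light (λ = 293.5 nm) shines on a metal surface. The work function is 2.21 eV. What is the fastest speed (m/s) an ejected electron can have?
8.4177e+05 m/s

First, find the maximum kinetic energy:
E_photon = hc/λ = 4.2243 eV
KE_max = E_photon - φ = 4.2243 - 2.21 = 2.0143 eV

Convert to Joules: KE_max = 2.0143 × 1.602×10⁻¹⁹ J = 3.2273e-19 J

Then use KE = ½mv² to find velocity:
v = √(2·KE/m) = √(2 × 3.2273e-19 J / 9.109e-31 kg)
v = 8.4177e+05 m/s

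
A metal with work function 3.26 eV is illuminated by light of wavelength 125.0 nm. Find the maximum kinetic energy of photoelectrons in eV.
6.6587 eV

Using Einstein's photoelectric equation: KE_max = hf - φ = hc/λ - φ

First, calculate the photon energy:
E_photon = hc/λ = (6.626×10⁻³⁴ J·s)(3×10⁸ m/s) / (125.0×10⁻⁹ m)
E_photon = 9.9187 eV

Then, the maximum kinetic energy:
KE_max = E_photon - φ = 9.9187 eV - 3.26 eV = 6.6587 eV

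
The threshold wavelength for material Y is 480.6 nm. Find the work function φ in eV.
2.58 eV

At the threshold wavelength, photon energy equals work function:
φ = hc/λ₀

Calculating:
φ = (6.626×10⁻³⁴ J·s)(3×10⁸ m/s) / (480.6×10⁻⁹ m)
φ = 2.58 eV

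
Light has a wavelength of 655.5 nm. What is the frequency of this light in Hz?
4.5735e+14 Hz

Using the wave equation: c = fλ

Solving for frequency:
f = c/λ = (3×10⁸ m/s) / (655.5×10⁻⁹ m)
f = 4.5735e+14 Hz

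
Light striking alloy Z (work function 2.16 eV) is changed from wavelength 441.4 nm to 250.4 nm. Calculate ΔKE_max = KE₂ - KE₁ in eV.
2.1426 eV

Using Einstein's equation: KE_max = hc/λ - φ

For λ₁ = 441.4 nm:
KE₁ = hc/λ₁ - φ = 2.8089 - 2.16 = 0.6489 eV

For λ₂ = 250.4 nm:
KE₂ = hc/λ₂ - φ = 4.9514 - 2.16 = 2.7914 eV

Change in KE:
ΔKE = KE₂ - KE₁ = 2.7914 - 0.6489 = 2.1426 eV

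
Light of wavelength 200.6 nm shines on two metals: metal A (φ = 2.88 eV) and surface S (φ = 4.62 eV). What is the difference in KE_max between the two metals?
1.7400 eV

Using KE_max = hc/λ - φ for each metal:

Photon energy: E = hc/λ = 6.1807 eV

For metal A (φ₁ = 2.88 eV):
KE₁ = E - φ₁ = 6.1807 - 2.88 = 3.3007 eV

For surface S (φ₂ = 4.62 eV):
KE₂ = E - φ₂ = 6.1807 - 4.62 = 1.5607 eV

Difference:
ΔKE = KE₁ - KE₂ = 3.3007 - 1.5607 = 1.7400 eV

Note: The difference equals the difference in work functions: 4.62 - 2.88 = 1.74 eV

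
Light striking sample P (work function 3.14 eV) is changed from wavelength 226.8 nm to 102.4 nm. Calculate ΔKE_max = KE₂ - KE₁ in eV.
6.6412 eV

Using Einstein's equation: KE_max = hc/λ - φ

For λ₁ = 226.8 nm:
KE₁ = hc/λ₁ - φ = 5.4667 - 3.14 = 2.3267 eV

For λ₂ = 102.4 nm:
KE₂ = hc/λ₂ - φ = 12.1078 - 3.14 = 8.9678 eV

Change in KE:
ΔKE = KE₂ - KE₁ = 8.9678 - 2.3267 = 6.6412 eV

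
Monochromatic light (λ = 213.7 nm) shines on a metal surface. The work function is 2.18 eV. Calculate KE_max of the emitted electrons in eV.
3.6218 eV

Using Einstein's photoelectric equation: KE_max = hf - φ = hc/λ - φ

First, calculate the photon energy:
E_photon = hc/λ = (6.626×10⁻³⁴ J·s)(3×10⁸ m/s) / (213.7×10⁻⁹ m)
E_photon = 5.8018 eV

Then, the maximum kinetic energy:
KE_max = E_photon - φ = 5.8018 eV - 2.18 eV = 3.6218 eV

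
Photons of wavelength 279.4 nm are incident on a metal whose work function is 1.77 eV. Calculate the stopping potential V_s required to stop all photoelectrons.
2.6675 V

The stopping potential V_s satisfies: eV_s = KE_max

First, find KE_max using Einstein's equation:
E_photon = hc/λ = 4.4375 eV
KE_max = E_photon - φ = 4.4375 - 1.77 = 2.6675 eV

Since eV_s = KE_max:
V_s = KE_max/e = 2.6675 V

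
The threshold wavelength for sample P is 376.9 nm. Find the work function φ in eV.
3.29 eV

At the threshold wavelength, photon energy equals work function:
φ = hc/λ₀

Calculating:
φ = (6.626×10⁻³⁴ J·s)(3×10⁸ m/s) / (376.9×10⁻⁹ m)
φ = 3.29 eV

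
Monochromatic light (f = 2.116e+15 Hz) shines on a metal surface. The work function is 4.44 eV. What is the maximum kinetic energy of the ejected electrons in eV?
4.3111 eV

Using Einstein's photoelectric equation: KE_max = hf - φ

First, calculate the photon energy:
E_photon = hf = (6.626×10⁻³⁴ J·s)(2.116e+15 Hz)
E_photon = 8.7511 eV

Then, the maximum kinetic energy:
KE_max = E_photon - φ = 8.7511 eV - 4.44 eV = 4.3111 eV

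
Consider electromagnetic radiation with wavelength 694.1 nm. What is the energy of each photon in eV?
1.7863 eV

Using E = hf = hc/λ:

E = hc/λ = (6.626×10⁻³⁴ J·s)(3×10⁸ m/s) / (694.1×10⁻⁹ m)
E = 1.7863 eV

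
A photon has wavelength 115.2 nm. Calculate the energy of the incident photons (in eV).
10.7625 eV

Using E = hf = hc/λ:

E = hc/λ = (6.626×10⁻³⁴ J·s)(3×10⁸ m/s) / (115.2×10⁻⁹ m)
E = 10.7625 eV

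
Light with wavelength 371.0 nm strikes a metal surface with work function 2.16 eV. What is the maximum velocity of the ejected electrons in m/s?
6.4478e+05 m/s

First, find the maximum kinetic energy:
E_photon = hc/λ = 3.3419 eV
KE_max = E_photon - φ = 3.3419 - 2.16 = 1.1819 eV

Convert to Joules: KE_max = 1.1819 × 1.602×10⁻¹⁹ J = 1.8936e-19 J

Then use KE = ½mv² to find velocity:
v = √(2·KE/m) = √(2 × 1.8936e-19 J / 9.109e-31 kg)
v = 6.4478e+05 m/s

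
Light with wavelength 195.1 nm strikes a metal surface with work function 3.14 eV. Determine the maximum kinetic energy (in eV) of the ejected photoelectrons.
3.2149 eV

Using Einstein's photoelectric equation: KE_max = hf - φ = hc/λ - φ

First, calculate the photon energy:
E_photon = hc/λ = (6.626×10⁻³⁴ J·s)(3×10⁸ m/s) / (195.1×10⁻⁹ m)
E_photon = 6.3549 eV

Then, the maximum kinetic energy:
KE_max = E_photon - φ = 6.3549 eV - 3.14 eV = 3.2149 eV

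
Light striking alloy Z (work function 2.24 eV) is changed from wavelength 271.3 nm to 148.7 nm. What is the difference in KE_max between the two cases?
3.7679 eV

Using Einstein's equation: KE_max = hc/λ - φ

For λ₁ = 271.3 nm:
KE₁ = hc/λ₁ - φ = 4.5700 - 2.24 = 2.3300 eV

For λ₂ = 148.7 nm:
KE₂ = hc/λ₂ - φ = 8.3379 - 2.24 = 6.0979 eV

Change in KE:
ΔKE = KE₂ - KE₁ = 6.0979 - 2.3300 = 3.7679 eV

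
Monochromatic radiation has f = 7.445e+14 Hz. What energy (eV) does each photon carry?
3.0790 eV

Using E = hf:

E = hf = (6.626×10⁻³⁴ J·s)(7.445e+14 Hz)
E = 3.0790 eV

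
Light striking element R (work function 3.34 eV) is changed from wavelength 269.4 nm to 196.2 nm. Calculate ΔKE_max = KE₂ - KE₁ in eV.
1.7170 eV

Using Einstein's equation: KE_max = hc/λ - φ

For λ₁ = 269.4 nm:
KE₁ = hc/λ₁ - φ = 4.6022 - 3.34 = 1.2622 eV

For λ₂ = 196.2 nm:
KE₂ = hc/λ₂ - φ = 6.3193 - 3.34 = 2.9793 eV

Change in KE:
ΔKE = KE₂ - KE₁ = 2.9793 - 1.2622 = 1.7170 eV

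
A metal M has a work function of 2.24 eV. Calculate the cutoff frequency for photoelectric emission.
5.4163e+14 Hz

The threshold frequency is when the photon energy equals the work function:
hf₀ = φ

Solving for f₀:
f₀ = φ/h = (2.24 eV × 1.602×10⁻¹⁹ J/eV) / (6.626×10⁻³⁴ J·s)
f₀ = 5.4163e+14 Hz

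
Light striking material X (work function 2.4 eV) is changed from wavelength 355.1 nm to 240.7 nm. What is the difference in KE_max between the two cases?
1.6595 eV

Using Einstein's equation: KE_max = hc/λ - φ

For λ₁ = 355.1 nm:
KE₁ = hc/λ₁ - φ = 3.4915 - 2.4 = 1.0915 eV

For λ₂ = 240.7 nm:
KE₂ = hc/λ₂ - φ = 5.1510 - 2.4 = 2.7510 eV

Change in KE:
ΔKE = KE₂ - KE₁ = 2.7510 - 1.0915 = 1.6595 eV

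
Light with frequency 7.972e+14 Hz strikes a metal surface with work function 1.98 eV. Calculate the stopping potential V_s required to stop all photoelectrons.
1.3170 V

The stopping potential V_s satisfies: eV_s = KE_max

First, find KE_max using Einstein's equation:
E_photon = hf = (6.626×10⁻³⁴ J·s)(7.972e+14 Hz) = 3.2970 eV
KE_max = E_photon - φ = 3.2970 - 1.98 = 1.3170 eV

Since eV_s = KE_max:
V_s = KE_max/e = 1.3170 V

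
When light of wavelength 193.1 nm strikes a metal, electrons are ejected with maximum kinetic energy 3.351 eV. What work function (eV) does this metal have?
3.07 eV

From Einstein's photoelectric equation: KE_max = hf - φ = hc/λ - φ

Rearranging for φ:
φ = hc/λ - KE_max

Calculate photon energy:
E_photon = hc/λ = 6.4207 eV

Therefore:
φ = 6.4207 - 3.351 = 3.07 eV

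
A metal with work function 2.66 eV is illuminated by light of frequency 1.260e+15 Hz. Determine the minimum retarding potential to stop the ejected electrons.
2.5509 V

The stopping potential V_s satisfies: eV_s = KE_max

First, find KE_max using Einstein's equation:
E_photon = hf = (6.626×10⁻³⁴ J·s)(1.260e+15 Hz) = 5.2109 eV
KE_max = E_photon - φ = 5.2109 - 2.66 = 2.5509 eV

Since eV_s = KE_max:
V_s = KE_max/e = 2.5509 V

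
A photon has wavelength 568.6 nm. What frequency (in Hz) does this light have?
5.2725e+14 Hz

Using the wave equation: c = fλ

Solving for frequency:
f = c/λ = (3×10⁸ m/s) / (568.6×10⁻⁹ m)
f = 5.2725e+14 Hz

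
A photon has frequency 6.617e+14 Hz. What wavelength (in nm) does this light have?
453.06 nm

Using the wave equation: c = fλ

Solving for wavelength:
λ = c/f = (3×10⁸ m/s) / (6.617e+14 Hz)
λ = 453.06 nm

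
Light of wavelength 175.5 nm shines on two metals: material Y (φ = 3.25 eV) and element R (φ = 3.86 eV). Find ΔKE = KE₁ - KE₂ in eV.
0.6100 eV

Using KE_max = hc/λ - φ for each metal:

Photon energy: E = hc/λ = 7.0646 eV

For material Y (φ₁ = 3.25 eV):
KE₁ = E - φ₁ = 7.0646 - 3.25 = 3.8146 eV

For element R (φ₂ = 3.86 eV):
KE₂ = E - φ₂ = 7.0646 - 3.86 = 3.2046 eV

Difference:
ΔKE = KE₁ - KE₂ = 3.8146 - 3.2046 = 0.6100 eV

Note: The difference equals the difference in work functions: 3.86 - 3.25 = 0.61 eV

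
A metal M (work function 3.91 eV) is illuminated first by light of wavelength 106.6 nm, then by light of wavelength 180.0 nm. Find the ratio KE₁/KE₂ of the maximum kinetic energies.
2.5926

Using Einstein's equation: KE_max = hc/λ - φ

For λ₁ = 106.6 nm:
E₁ = hc/λ₁ = 11.6308 eV
KE₁ = E₁ - φ = 11.6308 - 3.91 = 7.7208 eV

For λ₂ = 180.0 nm:
E₂ = hc/λ₂ = 6.8880 eV
KE₂ = E₂ - φ = 6.8880 - 3.91 = 2.9780 eV

Ratio: KE₁/KE₂ = 7.7208/2.9780 = 2.5926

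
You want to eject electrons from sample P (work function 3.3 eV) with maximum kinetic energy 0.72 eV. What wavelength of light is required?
308.42 nm

From Einstein's equation: KE_max = hc/λ - φ

Rearranging for λ:
hc/λ = KE_max + φ
λ = hc/(KE_max + φ)

Required photon energy:
E_photon = KE_max + φ = 0.72 + 3.3 = 4.02 eV

Required wavelength:
λ = hc/E_photon = (6.626×10⁻³⁴)(3×10⁸) / (4.02 × 1.602×10⁻¹⁹)
λ = 308.42 nm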